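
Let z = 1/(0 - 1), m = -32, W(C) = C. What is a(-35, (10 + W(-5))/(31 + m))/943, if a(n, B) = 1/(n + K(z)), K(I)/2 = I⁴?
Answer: -1/31119 ≈ -3.2135e-5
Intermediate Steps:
z = -1 (z = 1/(-1) = -1)
K(I) = 2*I⁴
a(n, B) = 1/(2 + n) (a(n, B) = 1/(n + 2*(-1)⁴) = 1/(n + 2*1) = 1/(n + 2) = 1/(2 + n))
a(-35, (10 + W(-5))/(31 + m))/943 = 1/((2 - 35)*943) = (1/943)/(-33) = -1/33*1/943 = -1/31119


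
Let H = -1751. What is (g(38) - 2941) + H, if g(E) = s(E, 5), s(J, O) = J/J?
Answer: -4691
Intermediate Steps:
s(J, O) = 1
g(E) = 1
(g(38) - 2941) + H = (1 - 2941) - 1751 = -2940 - 1751 = -4691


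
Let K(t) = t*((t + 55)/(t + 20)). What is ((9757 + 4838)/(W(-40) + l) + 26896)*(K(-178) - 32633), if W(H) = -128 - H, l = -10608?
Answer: -53196536198431/60356 ≈ -8.8138e+8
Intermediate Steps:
K(t) = t*(55 + t)/(20 + t) (K(t) = t*((55 + t)/(20 + t)) = t*(55 + t)/(20 + t))
((9757 + 4838)/(W(-40) + l) + 26896)*(K(-178) - 32633) = ((9757 + 4838)/((-128 - 1*(-40)) - 10608) + 26896)*(-178*(55 - 178)/(20 - 178) - 32633) = (14595/((-128 + 40) - 10608) + 26896)*(-178*(-123)/(-158) - 32633) = (14595/(-88 - 10608) + 26896)*(-178*(-1/158)*(-123) - 32633) = (14595/(-10696) + 26896)*(-10947/79 - 32633) = (14595*(-1/10696) + 26896)*(-2588954/79) = (-2085/1528 + 26896)*(-2588954/79) = (41095003/1528)*(-2588954/79) = -53196536198431/60356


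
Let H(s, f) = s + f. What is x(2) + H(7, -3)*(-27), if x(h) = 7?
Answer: -101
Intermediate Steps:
H(s, f) = f + s
x(2) + H(7, -3)*(-27) = 7 + (-3 + 7)*(-27) = 7 + 4*(-27) = 7 - 108 = -101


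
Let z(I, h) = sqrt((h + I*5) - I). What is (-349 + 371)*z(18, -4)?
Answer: 44*sqrt(17) ≈ 181.42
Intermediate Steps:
z(I, h) = sqrt(h + 4*I) (z(I, h) = sqrt((h + 5*I) - I) = sqrt(h + 4*I))
(-349 + 371)*z(18, -4) = (-349 + 371)*sqrt(-4 + 4*18) = 22*sqrt(-4 + 72) = 22*sqrt(68) = 22*(2*sqrt(17)) = 44*sqrt(17)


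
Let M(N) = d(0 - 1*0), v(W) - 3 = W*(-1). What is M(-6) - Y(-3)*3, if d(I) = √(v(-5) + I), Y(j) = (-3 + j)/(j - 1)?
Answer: -9/2 + 2*√2 ≈ -1.6716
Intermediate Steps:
v(W) = 3 - W (v(W) = 3 + W*(-1) = 3 - W)
Y(j) = (-3 + j)/(-1 + j)
d(I) = √(8 + I) (d(I) = √((3 - 1*(-5)) + I) = √((3 + 5) + I) = √(8 + I))
M(N) = 2*√2 (M(N) = √(8 + (0 - 1*0)) = √(8 + (0 + 0)) = √(8 + 0) = √8 = 2*√2)
M(-6) - Y(-3)*3 = 2*√2 - (-3 - 3)/(-1 - 3)*3 = 2*√2 - -6/(-4)*3 = 2*√2 - (-¼*(-6))*3 = 2*√2 - 3*3/2 = 2*√2 - 1*9/2 = 2*√2 - 9/2 = -9/2 + 2*√2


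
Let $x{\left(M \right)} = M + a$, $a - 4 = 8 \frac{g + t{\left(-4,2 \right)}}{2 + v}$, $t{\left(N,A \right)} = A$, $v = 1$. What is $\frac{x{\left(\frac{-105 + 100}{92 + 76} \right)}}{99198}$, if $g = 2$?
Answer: $\frac{2459}{16665264} \approx 0.00014755$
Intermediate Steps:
$a = \frac{44}{3}$ ($a = 4 + 8 \frac{2 + 2}{2 + 1} = 4 + 8 \cdot \frac{4}{3} = 4 + \frac{32}{3} = \frac{44}{3} \approx 14.667$)
$x{\left(M \right)} = \frac{44}{3} + M$ ($x{\left(M \right)} = M + \frac{44}{3} = \frac{44}{3} + M$)
$\frac{x{\left(\frac{-105 + 100}{92 + 76} \right)}}{99198} = \frac{\frac{44}{3} + \frac{-105 + 100}{92 + 76}}{99198} = \left(\frac{44}{3} - \frac{5}{168}\right) \frac{1}{99198} = \frac{2459}{168} \cdot \frac{1}{99198} = \frac{2459}{16665264}$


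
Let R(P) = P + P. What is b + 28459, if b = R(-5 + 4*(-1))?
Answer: 28441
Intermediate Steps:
R(P) = 2*P
b = -18 (b = 2*(-5 + 4*(-1)) = 2*(-5 - 4) = 2*(-9) = -18)
b + 28459 = -18 + 28459 = 28441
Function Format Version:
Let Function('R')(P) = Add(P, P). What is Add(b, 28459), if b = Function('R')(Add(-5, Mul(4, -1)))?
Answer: 28441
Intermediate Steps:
Function('R')(P) = Mul(2, P)
b = -18 (b = Mul(2, Add(-5, Mul(4, -1))) = Mul(2, Add(-5, -4)) = Mul(2, -9) = -18)
Add(b, 28459) = Add(-18, 28459) = 28441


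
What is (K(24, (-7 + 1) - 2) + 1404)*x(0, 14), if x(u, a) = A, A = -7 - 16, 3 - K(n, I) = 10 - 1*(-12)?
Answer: -31855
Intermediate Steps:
K(n, I) = -19 (K(n, I) = 3 - (10 - 1*(-12)) = 3 - (10 + 12) = 3 - 1*22 = 3 - 22 = -19)
A = -23
x(u, a) = -23
(K(24, (-7 + 1) - 2) + 1404)*x(0, 14) = (-19 + 1404)*(-23) = 1385*(-23) = -31855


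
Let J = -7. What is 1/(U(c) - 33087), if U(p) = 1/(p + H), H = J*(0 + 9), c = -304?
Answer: -367/12142930 ≈ -3.0223e-5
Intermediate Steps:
H = -63 (H = -7*(0 + 9) = -7*9 = -63)
U(p) = 1/(-63 + p) (U(p) = 1/(p - 63) = 1/(-63 + p))
1/(U(c) - 33087) = 1/(1/(-63 - 304) - 33087) = 1/(1/(-367) - 33087) = 1/(-1/367 - 33087) = 1/(-12142930/367) = -367/12142930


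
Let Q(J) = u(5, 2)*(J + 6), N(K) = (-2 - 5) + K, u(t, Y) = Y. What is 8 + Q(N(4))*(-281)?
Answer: -1678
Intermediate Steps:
N(K) = -7 + K
Q(J) = 12 + 2*J (Q(J) = 2*(J + 6) = 2*(6 + J) = 12 + 2*J)
8 + Q(N(4))*(-281) = 8 + (12 + 2*(-7 + 4))*(-281) = 8 + (12 + 2*(-3))*(-281) = 8 + (12 - 6)*(-281) = 8 + 6*(-281) = 8 - 1686 = -1678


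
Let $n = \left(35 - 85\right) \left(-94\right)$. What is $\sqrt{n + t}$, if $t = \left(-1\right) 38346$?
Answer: $i \sqrt{33646} \approx 183.43 i$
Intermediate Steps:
$n = 4700$ ($n = \left(-50\right) \left(-94\right) = 4700$)
$t = -38346$
$\sqrt{n + t} = \sqrt{4700 - 38346} = \sqrt{-33646} = i \sqrt{33646}$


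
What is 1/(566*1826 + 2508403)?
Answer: 1/3541919 ≈ 2.8233e-7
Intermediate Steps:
1/(566*1826 + 2508403) = 1/(1033516 + 2508403) = 1/3541919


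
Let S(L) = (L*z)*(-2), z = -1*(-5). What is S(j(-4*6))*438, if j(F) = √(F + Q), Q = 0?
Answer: -8760*I*√6 ≈ -21458.0*I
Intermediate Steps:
z = 5
j(F) = √F (j(F) = √(F + 0) = √F)
S(L) = -10*L (S(L) = (L*5)*(-2) = (5*L)*(-2) = -10*L)
S(j(-4*6))*438 = -10*2*I*√6*438 = -20*I*√6*438 = -8760*I*√6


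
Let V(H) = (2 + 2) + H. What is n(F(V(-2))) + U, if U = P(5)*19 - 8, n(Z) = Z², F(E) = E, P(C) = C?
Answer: 91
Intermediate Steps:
V(H) = 4 + H
U = 87 (U = 5*19 - 8 = 95 - 8 = 87)
n(F(V(-2))) + U = (4 - 2)² + 87 = 2² + 87 = 4 + 87 = 91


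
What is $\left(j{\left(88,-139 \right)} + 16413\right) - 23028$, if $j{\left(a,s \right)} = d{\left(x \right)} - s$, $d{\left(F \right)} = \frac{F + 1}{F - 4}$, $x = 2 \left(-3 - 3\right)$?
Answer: $- \frac{103605}{16} \approx -6475.3$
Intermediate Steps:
$x = -12$ ($x = 2 \left(-6\right) = -12$)
$d{\left(F \right)} = \frac{1 + F}{-4 + F}$
$j{\left(a,s \right)} = \frac{11}{16} - s$ ($j{\left(a,s \right)} = \frac{1 - 12}{-4 - 12} - s = \frac{1}{-16} \left(-11\right) - s = \left(- \frac{1}{16}\right) \left(-11\right) - s = \frac{11}{16} - s$)
$\left(j{\left(88,-139 \right)} + 16413\right) - 23028 = \left(\left(\frac{11}{16} - -139\right) + 16413\right) - 23028 = \left(\left(\frac{11}{16} + 139\right) + 16413\right) - 23028 = \left(\frac{2235}{16} + 16413\right) - 23028 = \frac{264843}{16} - 23028 = - \frac{103605}{16}$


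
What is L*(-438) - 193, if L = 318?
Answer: -139477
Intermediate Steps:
L*(-438) - 193 = 318*(-438) - 193 = -139284 - 193 = -139477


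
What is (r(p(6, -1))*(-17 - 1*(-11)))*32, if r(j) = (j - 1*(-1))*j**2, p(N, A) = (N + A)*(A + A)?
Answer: 172800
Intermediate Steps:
p(N, A) = 2*A*(A + N) (p(N, A) = (A + N)*(2*A) = 2*A*(A + N))
r(j) = j**2*(1 + j) (r(j) = (j + 1)*j**2 = (1 + j)*j**2 = j**2*(1 + j))
(r(p(6, -1))*(-17 - 1*(-11)))*32 = (((2*(-1)*(-1 + 6))**2*(1 + 2*(-1)*(-1 + 6)))*(-17 - 1*(-11)))*32 = (((2*(-1)*5)**2*(1 + 2*(-1)*5))*(-17 + 11))*32 = (((-10)**2*(1 - 10))*(-6))*32 = ((100*(-9))*(-6))*32 = -900*(-6)*32 = 5400*32 = 172800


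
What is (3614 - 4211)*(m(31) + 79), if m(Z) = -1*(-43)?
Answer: -72834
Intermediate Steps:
m(Z) = 43
(3614 - 4211)*(m(31) + 79) = (3614 - 4211)*(43 + 79) = -597*122 = -72834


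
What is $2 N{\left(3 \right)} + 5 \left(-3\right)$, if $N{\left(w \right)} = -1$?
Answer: $-17$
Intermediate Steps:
$2 N{\left(3 \right)} + 5 \left(-3\right) = 2 \left(-1\right) + 5 \left(-3\right) = -2 - 15 = -17$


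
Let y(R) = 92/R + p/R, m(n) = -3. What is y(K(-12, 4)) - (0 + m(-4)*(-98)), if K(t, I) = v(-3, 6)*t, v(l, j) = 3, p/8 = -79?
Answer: -279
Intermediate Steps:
p = -632 (p = 8*(-79) = -632)
K(t, I) = 3*t
y(R) = -540/R (y(R) = 92/R - 632/R = -540/R)
y(K(-12, 4)) - (0 + m(-4)*(-98)) = -540/(3*(-12)) - (0 - 3*(-98)) = -540/(-36) - (0 + 294) = -540*(-1/36) - 1*294 = 15 - 294 = -279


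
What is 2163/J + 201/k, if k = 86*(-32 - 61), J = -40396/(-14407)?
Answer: 41538047287/53847868 ≈ 771.40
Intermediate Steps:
J = 40396/14407 (J = -40396*(-1/14407) = 40396/14407 ≈ 2.8039)
k = -7998 (k = 86*(-93) = -7998)
2163/J + 201/k = 2163/(40396/14407) + 201/(-7998) = 2163*(14407/40396) + 201*(-1/7998) = 31162341/40396 - 67/2666 = 41538047287/53847868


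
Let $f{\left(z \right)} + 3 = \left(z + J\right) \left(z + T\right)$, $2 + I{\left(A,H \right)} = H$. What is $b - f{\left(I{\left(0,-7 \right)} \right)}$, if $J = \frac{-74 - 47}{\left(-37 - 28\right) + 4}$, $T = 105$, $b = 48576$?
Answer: $\frac{3004407}{61} \approx 49253.0$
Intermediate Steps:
$I{\left(A,H \right)} = -2 + H$
$J = \frac{121}{61}$ ($J = - \frac{121}{-65 + 4} = - \frac{121}{-61} = \left(-121\right) \left(- \frac{1}{61}\right) = \frac{121}{61} \approx 1.9836$)
$f{\left(z \right)} = -3 + \left(105 + z\right) \left(\frac{121}{61} + z\right)$ ($f{\left(z \right)} = -3 + \left(z + \frac{121}{61}\right) \left(z + 105\right) = -3 + \left(\frac{121}{61} + z\right) \left(105 + z\right) = -3 + \left(105 + z\right) \left(\frac{121}{61} + z\right)$)
$b - f{\left(I{\left(0,-7 \right)} \right)} = 48576 - \left(\frac{12522}{61} + \left(-2 - 7\right)^{2} + \frac{6526 \left(-2 - 7\right)}{61}\right) = 48576 - \left(\frac{12522}{61} + \left(-9\right)^{2} + \frac{6526}{61} \left(-9\right)\right) = 48576 - \left(\frac{12522}{61} + 81 - \frac{58734}{61}\right) = 48576 - - \frac{41271}{61} = 48576 + \frac{41271}{61} = \frac{3004407}{61}$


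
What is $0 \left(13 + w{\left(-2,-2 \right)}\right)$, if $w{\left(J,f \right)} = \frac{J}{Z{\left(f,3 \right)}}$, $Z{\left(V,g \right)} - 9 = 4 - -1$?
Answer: $0$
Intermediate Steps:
$Z{\left(V,g \right)} = 14$ ($Z{\left(V,g \right)} = 9 + \left(4 - -1\right) = 9 + \left(4 + 1\right) = 9 + 5 = 14$)
$w{\left(J,f \right)} = \frac{J}{14}$
$0 \left(13 + w{\left(-2,-2 \right)}\right) = 0 \left(13 + \frac{1}{14} \left(-2\right)\right) = 0 \left(13 - \frac{1}{7}\right) = 0 \cdot \frac{90}{7} = 0$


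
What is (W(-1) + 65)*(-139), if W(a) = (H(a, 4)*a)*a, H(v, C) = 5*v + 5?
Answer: -9035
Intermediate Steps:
H(v, C) = 5 + 5*v
W(a) = a²*(5 + 5*a) (W(a) = ((5 + 5*a)*a)*a = (a*(5 + 5*a))*a = a²*(5 + 5*a))
(W(-1) + 65)*(-139) = (5*(-1)²*(1 - 1) + 65)*(-139) = (5*1*0 + 65)*(-139) = (0 + 65)*(-139) = 65*(-139) = -9035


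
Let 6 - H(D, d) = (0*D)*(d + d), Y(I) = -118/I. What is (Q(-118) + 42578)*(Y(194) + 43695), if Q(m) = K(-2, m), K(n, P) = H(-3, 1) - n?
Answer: 180494628616/97 ≈ 1.8608e+9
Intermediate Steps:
H(D, d) = 6 (H(D, d) = 6 - 0*D*(d + d) = 6 - 0*2*d = 6 - 1*0 = 6 + 0 = 6)
K(n, P) = 6 - n
Q(m) = 8 (Q(m) = 6 - 1*(-2) = 6 + 2 = 8)
(Q(-118) + 42578)*(Y(194) + 43695) = (8 + 42578)*(-118/194 + 43695) = 42586*(-118*1/194 + 43695) = 42586*(-59/97 + 43695) = 42586*(4238356/97) = 180494628616/97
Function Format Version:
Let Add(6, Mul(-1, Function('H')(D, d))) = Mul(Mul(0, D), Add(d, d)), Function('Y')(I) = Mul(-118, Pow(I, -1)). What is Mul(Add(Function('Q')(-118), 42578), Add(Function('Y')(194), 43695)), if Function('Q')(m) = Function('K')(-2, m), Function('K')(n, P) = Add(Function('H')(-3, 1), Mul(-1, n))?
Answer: Rational(180494628616, 97) ≈ 1.8608e+9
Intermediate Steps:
Function('H')(D, d) = 6 (Function('H')(D, d) = Add(6, Mul(-1, Mul(Mul(0, D), Add(d, d)))) = Add(6, Mul(-1, Mul(0, Mul(2, d)))) = Add(6, Mul(-1, 0)) = Add(6, 0) = 6)
Function('K')(n, P) = Add(6, Mul(-1, n))
Function('Q')(m) = 8 (Function('Q')(m) = Add(6, Mul(-1, -2)) = Add(6, 2) = 8)
Mul(Add(Function('Q')(-118), 42578), Add(Function('Y')(194), 43695)) = Mul(Add(8, 42578), Add(Mul(-118, Pow(194, -1)), 43695)) = Mul(42586, Add(Mul(-118, Rational(1, 194)), 43695)) = Mul(42586, Add(Rational(-59, 97), 43695)) = Mul(42586, Rational(4238356, 97)) = Rational(180494628616, 97)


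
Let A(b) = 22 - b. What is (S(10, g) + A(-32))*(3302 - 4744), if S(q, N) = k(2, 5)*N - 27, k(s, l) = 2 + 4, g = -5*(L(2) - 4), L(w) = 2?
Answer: -125454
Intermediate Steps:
g = 10 (g = -5*(2 - 4) = -5*(-2) = 10)
k(s, l) = 6
S(q, N) = -27 + 6*N (S(q, N) = 6*N - 27 = -27 + 6*N)
(S(10, g) + A(-32))*(3302 - 4744) = ((-27 + 6*10) + (22 - 1*(-32)))*(3302 - 4744) = ((-27 + 60) + (22 + 32))*(-1442) = (33 + 54)*(-1442) = 87*(-1442) = -125454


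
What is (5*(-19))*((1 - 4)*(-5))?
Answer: -1425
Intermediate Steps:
(5*(-19))*((1 - 4)*(-5)) = -(-285)*(-5) = -95*15 = -1425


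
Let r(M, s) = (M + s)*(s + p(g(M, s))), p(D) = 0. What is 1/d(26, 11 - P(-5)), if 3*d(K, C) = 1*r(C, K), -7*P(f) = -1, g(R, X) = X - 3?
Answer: 7/2236 ≈ 0.0031306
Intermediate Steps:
g(R, X) = -3 + X
P(f) = ⅐ (P(f) = -⅐*(-1) = ⅐)
r(M, s) = s*(M + s) (r(M, s) = (M + s)*(s + 0) = (M + s)*s = s*(M + s))
d(K, C) = K*(C + K)/3 (d(K, C) = (1*(K*(C + K)))/3 = (K*(C + K))/3 = K*(C + K)/3)
1/d(26, 11 - P(-5)) = 1/((⅓)*26*((11 - 1*⅐) + 26)) = 1/((⅓)*26*((11 - ⅐) + 26)) = 1/((⅓)*26*(76/7 + 26)) = 1/((⅓)*26*(258/7)) = 1/(2236/7) = 7/2236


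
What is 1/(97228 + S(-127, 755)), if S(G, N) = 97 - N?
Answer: 1/96570 ≈ 1.0355e-5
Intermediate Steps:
1/(97228 + S(-127, 755)) = 1/(97228 + (97 - 1*755)) = 1/(97228 + (97 - 755)) = 1/(97228 - 658) = 1/96570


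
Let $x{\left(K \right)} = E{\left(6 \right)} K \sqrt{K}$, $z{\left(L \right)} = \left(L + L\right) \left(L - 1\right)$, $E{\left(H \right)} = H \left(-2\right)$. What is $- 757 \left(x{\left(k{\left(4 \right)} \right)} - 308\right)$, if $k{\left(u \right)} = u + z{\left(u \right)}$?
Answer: $233156 + 508704 \sqrt{7} \approx 1.5791 \cdot 10^{6}$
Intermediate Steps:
$E{\left(H \right)} = - 2 H$
$z{\left(L \right)} = 2 L \left(-1 + L\right)$
$k{\left(u \right)} = u + 2 u \left(-1 + u\right)$
$x{\left(K \right)} = - 12 K^{\frac{3}{2}}$ ($x{\left(K \right)} = \left(-2\right) 6 K \sqrt{K} = - 12 K^{\frac{3}{2}}$)
$- 757 \left(x{\left(k{\left(4 \right)} \right)} - 308\right) = - 757 \left(- 12 \left(4 \left(-1 + 2 \cdot 4\right)\right)^{\frac{3}{2}} - 308\right) = - 757 \left(- 12 \left(4 \left(-1 + 8\right)\right)^{\frac{3}{2}} - 308\right) = - 757 \left(- 12 \left(4 \cdot 7\right)^{\frac{3}{2}} - 308\right) = - 757 \left(- 12 \cdot 28^{\frac{3}{2}} - 308\right) = - 757 \left(- 12 \cdot 56 \sqrt{7} - 308\right) = - 757 \left(- 672 \sqrt{7} - 308\right) = - 757 \left(-308 - 672 \sqrt{7}\right) = 233156 + 508704 \sqrt{7}$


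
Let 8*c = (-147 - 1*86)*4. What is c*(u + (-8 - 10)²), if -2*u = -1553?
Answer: -512833/4 ≈ -1.2821e+5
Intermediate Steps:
u = 1553/2 (u = -½*(-1553) = 1553/2 ≈ 776.50)
c = -233/2 (c = ((-147 - 1*86)*4)/8 = ((-147 - 86)*4)/8 = (-233*4)/8 = (⅛)*(-932) = -233/2 ≈ -116.50)
c*(u + (-8 - 10)²) = -233*(1553/2 + (-8 - 10)²)/2 = -233*(1553/2 + (-18)²)/2 = -233*(1553/2 + 324)/2 = -233/2*2201/2 = -512833/4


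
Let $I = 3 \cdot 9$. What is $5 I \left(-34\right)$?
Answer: $-4590$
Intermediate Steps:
$I = 27$
$5 I \left(-34\right) = 5 \cdot 27 \left(-34\right) = 135 \left(-34\right) = -4590$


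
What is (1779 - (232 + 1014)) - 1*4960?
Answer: -4427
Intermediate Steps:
(1779 - (232 + 1014)) - 1*4960 = (1779 - 1*1246) - 4960 = (1779 - 1246) - 4960 = 533 - 4960 = -4427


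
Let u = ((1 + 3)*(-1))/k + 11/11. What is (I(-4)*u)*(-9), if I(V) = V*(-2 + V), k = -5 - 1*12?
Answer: -4536/17 ≈ -266.82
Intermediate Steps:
k = -17 (k = -5 - 12 = -17)
u = 21/17 (u = ((1 + 3)*(-1))/(-17) + 11/11 = (4*(-1))*(-1/17) + 11*(1/11) = -4*(-1/17) + 1 = 4/17 + 1 = 21/17 ≈ 1.2353)
(I(-4)*u)*(-9) = (-4*(-2 - 4)*(21/17))*(-9) = (-4*(-6)*(21/17))*(-9) = (24*(21/17))*(-9) = (504/17)*(-9) = -4536/17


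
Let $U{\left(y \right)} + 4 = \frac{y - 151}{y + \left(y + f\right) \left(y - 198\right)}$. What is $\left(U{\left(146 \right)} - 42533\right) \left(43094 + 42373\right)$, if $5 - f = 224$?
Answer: $- \frac{4777059992051}{1314} \approx -3.6355 \cdot 10^{9}$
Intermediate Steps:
$f = -219$ ($f = 5 - 224 = -219$)
$U{\left(y \right)} = -4 + \frac{-151 + y}{y + \left(-219 + y\right) \left(-198 + y\right)}$ ($U{\left(y \right)} = -4 + \frac{y - 151}{y + \left(y - 219\right) \left(y - 198\right)} = -4 + \frac{-151 + y}{y + \left(-219 + y\right) \left(-198 + y\right)}$)
$\left(U{\left(146 \right)} - 42533\right) \left(43094 + 42373\right) = \left(\frac{-173599 - 4 \cdot 146^{2} + 1665 \cdot 146}{43362 + 146^{2} - 60736} - 42533\right) \left(43094 + 42373\right) = \left(\frac{-173599 - 85264 + 243090}{43362 + 21316 - 60736} - 42533\right) 85467 = \left(\frac{-173599 - 85264 + 243090}{3942} - 42533\right) 85467 = \left(\frac{1}{3942} \left(-15773\right) - 42533\right) 85467 = \left(- \frac{15773}{3942} - 42533\right) 85467 = \left(- \frac{167680859}{3942}\right) 85467 = - \frac{4777059992051}{1314}$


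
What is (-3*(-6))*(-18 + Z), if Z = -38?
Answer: -1008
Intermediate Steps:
(-3*(-6))*(-18 + Z) = (-3*(-6))*(-18 - 38) = 18*(-56) = -1008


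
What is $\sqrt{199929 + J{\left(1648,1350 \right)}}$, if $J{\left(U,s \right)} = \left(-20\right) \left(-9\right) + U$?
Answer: $\sqrt{201757} \approx 449.17$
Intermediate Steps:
$J{\left(U,s \right)} = 180 + U$
$\sqrt{199929 + J{\left(1648,1350 \right)}} = \sqrt{199929 + \left(180 + 1648\right)} = \sqrt{199929 + 1828} = \sqrt{201757}$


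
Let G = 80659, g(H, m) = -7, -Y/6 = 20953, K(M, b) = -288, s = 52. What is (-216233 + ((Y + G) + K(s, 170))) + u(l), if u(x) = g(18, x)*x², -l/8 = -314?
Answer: -44432588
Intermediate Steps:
Y = -125718 (Y = -6*20953 = -125718)
l = 2512 (l = -8*(-314) = 2512)
u(x) = -7*x²
(-216233 + ((Y + G) + K(s, 170))) + u(l) = (-216233 + ((-125718 + 80659) - 288)) - 7*2512² = (-216233 + (-45059 - 288)) - 7*6310144 = (-216233 - 45347) - 44171008 = -261580 - 44171008 = -44432588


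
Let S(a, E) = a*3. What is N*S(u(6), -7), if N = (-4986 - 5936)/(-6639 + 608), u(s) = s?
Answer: 196596/6031 ≈ 32.598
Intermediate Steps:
S(a, E) = 3*a
N = 10922/6031 (N = -10922/(-6031) = -10922*(-1/6031) = 10922/6031 ≈ 1.8110)
N*S(u(6), -7) = 10922*(3*6)/6031 = (10922/6031)*18 = 196596/6031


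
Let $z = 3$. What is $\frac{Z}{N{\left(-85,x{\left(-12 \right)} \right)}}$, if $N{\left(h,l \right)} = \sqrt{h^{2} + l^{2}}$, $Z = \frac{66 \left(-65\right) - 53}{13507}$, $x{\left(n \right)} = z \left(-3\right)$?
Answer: $- \frac{4343 \sqrt{7306}}{98682142} \approx -0.0037618$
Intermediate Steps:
$x{\left(n \right)} = -9$ ($x{\left(n \right)} = 3 \left(-3\right) = -9$)
$Z = - \frac{4343}{13507}$ ($Z = \left(-4290 - 53\right) \frac{1}{13507} = \left(-4343\right) \frac{1}{13507} = - \frac{4343}{13507} \approx -0.32154$)
$\frac{Z}{N{\left(-85,x{\left(-12 \right)} \right)}} = - \frac{4343}{13507 \sqrt{\left(-85\right)^{2} + \left(-9\right)^{2}}} = - \frac{4343}{13507 \sqrt{7225 + 81}} = - \frac{4343}{13507 \sqrt{7306}} = - \frac{4343 \frac{\sqrt{7306}}{7306}}{13507} = - \frac{4343 \sqrt{7306}}{98682142}$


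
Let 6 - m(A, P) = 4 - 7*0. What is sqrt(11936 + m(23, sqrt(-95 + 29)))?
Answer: sqrt(11938) ≈ 109.26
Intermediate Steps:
m(A, P) = 2 (m(A, P) = 6 - (4 - 7*0) = 6 - (4 + 0) = 6 - 1*4 = 6 - 4 = 2)
sqrt(11936 + m(23, sqrt(-95 + 29))) = sqrt(11936 + 2) = sqrt(11938)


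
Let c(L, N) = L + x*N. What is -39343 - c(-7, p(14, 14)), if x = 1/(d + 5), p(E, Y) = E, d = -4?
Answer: -39350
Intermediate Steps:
x = 1 (x = 1/(-4 + 5) = 1/1 = 1)
c(L, N) = L + N (c(L, N) = L + 1*N = L + N)
-39343 - c(-7, p(14, 14)) = -39343 - (-7 + 14) = -39343 - 1*7 = -39343 - 7 = -39350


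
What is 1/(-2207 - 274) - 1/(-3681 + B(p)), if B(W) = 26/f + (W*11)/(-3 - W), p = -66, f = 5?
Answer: -126664/960566289 ≈ -0.00013186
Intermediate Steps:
B(W) = 26/5 + 11*W/(-3 - W) (B(W) = 26/5 + (W*11)/(-3 - W) = 26*(⅕) + (11*W)/(-3 - W) = 26/5 + 11*W/(-3 - W))
1/(-2207 - 274) - 1/(-3681 + B(p)) = 1/(-2207 - 274) - 1/(-3681 + (78 - 29*(-66))/(5*(3 - 66))) = 1/(-2481) - 1/(-3681 + (⅕)*(78 + 1914)/(-63)) = -1/2481 - 1/(-3681 + (⅕)*(-1/63)*1992) = -1/2481 - 1/(-3681 - 664/105) = -1/2481 - 1/(-387169/105) = -1/2481 - 1*(-105/387169) = -1/2481 + 105/387169 = -126664/960566289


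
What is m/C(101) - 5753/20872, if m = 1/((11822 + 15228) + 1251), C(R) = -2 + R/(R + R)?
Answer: -488488703/1772095416 ≈ -0.27566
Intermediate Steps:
C(R) = -3/2 (C(R) = -2 + R/((2*R)) = -2 + R*(1/(2*R)) = -2 + ½ = -3/2)
m = 1/28301 (m = 1/(27050 + 1251) = 1/28301 ≈ 3.5334e-5)
m/C(101) - 5753/20872 = 1/(28301*(-3/2)) - 5753/20872 = (1/28301)*(-⅔) - 5753*1/20872 = -2/84903 - 5753/20872 = -488488703/1772095416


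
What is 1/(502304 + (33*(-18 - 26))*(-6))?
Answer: 1/511016 ≈ 1.9569e-6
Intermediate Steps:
1/(502304 + (33*(-18 - 26))*(-6)) = 1/(502304 + (33*(-44))*(-6)) = 1/(502304 - 1452*(-6)) = 1/(502304 + 8712) = 1/511016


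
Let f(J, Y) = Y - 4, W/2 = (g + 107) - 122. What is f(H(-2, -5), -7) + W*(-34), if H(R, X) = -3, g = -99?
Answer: 7741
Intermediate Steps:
W = -228 (W = 2*((-99 + 107) - 122) = 2*(8 - 122) = 2*(-114) = -228)
f(J, Y) = -4 + Y
f(H(-2, -5), -7) + W*(-34) = (-4 - 7) - 228*(-34) = -11 + 7752 = 7741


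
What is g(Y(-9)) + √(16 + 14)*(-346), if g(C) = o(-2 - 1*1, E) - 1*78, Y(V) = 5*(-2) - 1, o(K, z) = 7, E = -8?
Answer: -71 - 346*√30 ≈ -1966.1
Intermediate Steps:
Y(V) = -11 (Y(V) = -10 - 1 = -11)
g(C) = -71 (g(C) = 7 - 1*78 = 7 - 78 = -71)
g(Y(-9)) + √(16 + 14)*(-346) = -71 + √(16 + 14)*(-346) = -71 + √30*(-346) = -71 - 346*√30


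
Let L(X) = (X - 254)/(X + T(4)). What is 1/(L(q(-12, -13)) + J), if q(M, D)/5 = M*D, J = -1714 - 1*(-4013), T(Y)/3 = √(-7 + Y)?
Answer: 1399183953/3217667418343 + 1578*I*√3/3217667418343 ≈ 0.00043484 + 8.4943e-10*I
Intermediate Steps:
T(Y) = 3*√(-7 + Y)
J = 2299 (J = -1714 + 4013 = 2299)
q(M, D) = 5*D*M (q(M, D) = 5*(M*D) = 5*(D*M) = 5*D*M)
L(X) = (-254 + X)/(X + 3*I*√3) (L(X) = (X - 254)/(X + 3*√(-7 + 4)) = (-254 + X)/(X + 3*√(-3)) = (-254 + X)/(X + 3*(I*√3)) = (-254 + X)/(X + 3*I*√3))
1/(L(q(-12, -13)) + J) = 1/((-254 + 5*(-13)*(-12))/(5*(-13)*(-12) + 3*I*√3) + 2299) = 1/((-254 + 780)/(780 + 3*I*√3) + 2299) = 1/(526/(780 + 3*I*√3) + 2299) = 1/(2299 + 526/(780 + 3*I*√3))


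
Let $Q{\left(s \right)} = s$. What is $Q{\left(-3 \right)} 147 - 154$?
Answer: $-595$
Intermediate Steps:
$Q{\left(-3 \right)} 147 - 154 = \left(-3\right) 147 - 154 = -441 - 154 = -595$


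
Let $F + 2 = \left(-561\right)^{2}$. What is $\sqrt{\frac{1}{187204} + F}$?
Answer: $\frac{\sqrt{2757358402339277}}{93602} \approx 561.0$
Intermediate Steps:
$F = 314719$ ($F = -2 + \left(-561\right)^{2} = -2 + 314721 = 314719$)
$\sqrt{\frac{1}{187204} + F} = \sqrt{\frac{1}{187204} + 314719} = \sqrt{\frac{58916655677}{187204}} = \frac{\sqrt{2757358402339277}}{93602}$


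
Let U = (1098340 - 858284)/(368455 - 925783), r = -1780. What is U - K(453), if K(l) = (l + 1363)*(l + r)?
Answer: 167883326105/69666 ≈ 2.4098e+6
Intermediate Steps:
U = -30007/69666 (U = 240056/(-557328) = 240056*(-1/557328) = -30007/69666 ≈ -0.43073)
K(l) = (-1780 + l)*(1363 + l) (K(l) = (l + 1363)*(l - 1780) = (1363 + l)*(-1780 + l) = (-1780 + l)*(1363 + l))
U - K(453) = -30007/69666 - (-2426140 + 453² - 417*453) = -30007/69666 - (-2426140 + 205209 - 188901) = -30007/69666 - 1*(-2409832) = -30007/69666 + 2409832 = 167883326105/69666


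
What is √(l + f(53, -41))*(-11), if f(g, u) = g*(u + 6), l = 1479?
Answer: -22*I*√94 ≈ -213.3*I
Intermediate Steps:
f(g, u) = g*(6 + u)
√(l + f(53, -41))*(-11) = √(1479 + 53*(6 - 41))*(-11) = √(1479 + 53*(-35))*(-11) = √(1479 - 1855)*(-11) = √(-376)*(-11) = (2*I*√94)*(-11) = -22*I*√94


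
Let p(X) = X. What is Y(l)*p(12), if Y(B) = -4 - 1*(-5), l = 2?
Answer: 12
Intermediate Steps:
Y(B) = 1 (Y(B) = -4 + 5 = 1)
Y(l)*p(12) = 1*12 = 12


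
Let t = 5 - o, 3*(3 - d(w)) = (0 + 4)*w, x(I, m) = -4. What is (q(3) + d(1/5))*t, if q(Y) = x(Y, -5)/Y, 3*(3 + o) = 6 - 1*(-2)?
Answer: 112/15 ≈ 7.4667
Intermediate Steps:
o = -⅓ (o = -3 + (6 - 1*(-2))/3 = -3 + (6 + 2)/3 = -3 + (⅓)*8 = -3 + 8/3 = -⅓ ≈ -0.33333)
d(w) = 3 - 4*w/3 (d(w) = 3 - (0 + 4)*w/3 = 3 - 4*w/3)
t = 16/3 (t = 5 - 1*(-⅓) = 5 + ⅓ = 16/3 ≈ 5.3333)
q(Y) = -4/Y
(q(3) + d(1/5))*t = (-4/3 + (3 - 4/3/5))*(16/3) = (-4*⅓ + (3 - 4/3*⅕))*(16/3) = (-4/3 + (3 - 4/15))*(16/3) = (-4/3 + 41/15)*(16/3) = (7/5)*(16/3) = 112/15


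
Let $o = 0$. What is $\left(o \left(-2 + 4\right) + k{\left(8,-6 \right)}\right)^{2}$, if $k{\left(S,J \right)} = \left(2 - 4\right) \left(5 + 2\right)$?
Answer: $196$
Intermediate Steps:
$k{\left(S,J \right)} = -14$ ($k{\left(S,J \right)} = \left(-2\right) 7 = -14$)
$\left(o \left(-2 + 4\right) + k{\left(8,-6 \right)}\right)^{2} = \left(0 \left(-2 + 4\right) - 14\right)^{2} = \left(0 \cdot 2 - 14\right)^{2} = \left(0 - 14\right)^{2} = \left(-14\right)^{2} = 196$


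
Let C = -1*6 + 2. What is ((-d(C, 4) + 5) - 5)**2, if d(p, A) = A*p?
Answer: 256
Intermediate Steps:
C = -4 (C = -6 + 2 = -4)
((-d(C, 4) + 5) - 5)**2 = ((-4*(-4) + 5) - 5)**2 = ((-1*(-16) + 5) - 5)**2 = ((16 + 5) - 5)**2 = (21 - 5)**2 = 16**2 = 256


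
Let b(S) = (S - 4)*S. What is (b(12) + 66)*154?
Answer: 24948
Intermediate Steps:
b(S) = S*(-4 + S) (b(S) = (-4 + S)*S = S*(-4 + S))
(b(12) + 66)*154 = (12*(-4 + 12) + 66)*154 = (12*8 + 66)*154 = (96 + 66)*154 = 162*154 = 24948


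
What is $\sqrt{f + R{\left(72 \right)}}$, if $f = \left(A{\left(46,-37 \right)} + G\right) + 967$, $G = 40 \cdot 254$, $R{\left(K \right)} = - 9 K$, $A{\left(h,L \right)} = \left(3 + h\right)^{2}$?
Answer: $4 \sqrt{805} \approx 113.49$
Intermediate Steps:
$G = 10160$
$f = 13528$ ($f = \left(\left(3 + 46\right)^{2} + 10160\right) + 967 = \left(49^{2} + 10160\right) + 967 = \left(2401 + 10160\right) + 967 = 12561 + 967 = 13528$)
$\sqrt{f + R{\left(72 \right)}} = \sqrt{13528 - 648} = \sqrt{12880} = 4 \sqrt{805}$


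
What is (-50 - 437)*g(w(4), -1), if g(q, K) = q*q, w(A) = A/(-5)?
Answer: -7792/25 ≈ -311.68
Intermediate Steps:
w(A) = -A/5 (w(A) = A*(-⅕) = -A/5)
g(q, K) = q²
(-50 - 437)*g(w(4), -1) = (-50 - 437)*(-⅕*4)² = -487*(-⅘)² = -487*16/25 = -7792/25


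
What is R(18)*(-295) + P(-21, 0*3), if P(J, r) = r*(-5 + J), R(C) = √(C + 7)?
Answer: -1475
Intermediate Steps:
R(C) = √(7 + C)
R(18)*(-295) + P(-21, 0*3) = √(7 + 18)*(-295) + (0*3)*(-5 - 21) = √25*(-295) + 0*(-26) = 5*(-295) + 0 = -1475 + 0 = -1475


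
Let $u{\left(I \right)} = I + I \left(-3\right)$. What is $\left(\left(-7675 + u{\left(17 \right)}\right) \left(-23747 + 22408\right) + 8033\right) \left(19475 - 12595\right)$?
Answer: $71073041920$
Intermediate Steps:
$u{\left(I \right)} = - 2 I$ ($u{\left(I \right)} = I - 3 I = - 2 I$)
$\left(\left(-7675 + u{\left(17 \right)}\right) \left(-23747 + 22408\right) + 8033\right) \left(19475 - 12595\right) = \left(\left(-7675 - 34\right) \left(-23747 + 22408\right) + 8033\right) \left(19475 - 12595\right) = \left(\left(-7675 - 34\right) \left(-1339\right) + 8033\right) 6880 = \left(\left(-7709\right) \left(-1339\right) + 8033\right) 6880 = \left(10322351 + 8033\right) 6880 = 10330384 \cdot 6880 = 71073041920$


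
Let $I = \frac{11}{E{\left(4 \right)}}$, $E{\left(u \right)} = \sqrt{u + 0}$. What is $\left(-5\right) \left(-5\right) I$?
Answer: $\frac{275}{2} \approx 137.5$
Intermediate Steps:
$E{\left(u \right)} = \sqrt{u}$
$I = \frac{11}{2}$ ($I = \frac{11}{\sqrt{4}} = \frac{11}{2} \approx 5.5$)
$\left(-5\right) \left(-5\right) I = \left(-5\right) \left(-5\right) \frac{11}{2} = 25 \cdot \frac{11}{2} = \frac{275}{2}$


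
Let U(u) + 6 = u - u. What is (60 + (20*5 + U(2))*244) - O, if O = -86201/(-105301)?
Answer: 2421415595/105301 ≈ 22995.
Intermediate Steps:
U(u) = -6 (U(u) = -6 + (u - u) = -6 + 0 = -6)
O = 86201/105301 (O = -86201*(-1/105301) = 86201/105301 ≈ 0.81861)
(60 + (20*5 + U(2))*244) - O = (60 + (20*5 - 6)*244) - 1*86201/105301 = (60 + (100 - 6)*244) - 86201/105301 = (60 + 94*244) - 86201/105301 = (60 + 22936) - 86201/105301 = 22996 - 86201/105301 = 2421415595/105301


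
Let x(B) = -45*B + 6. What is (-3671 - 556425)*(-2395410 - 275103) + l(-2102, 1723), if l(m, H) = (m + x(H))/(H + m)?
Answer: 566886843144623/379 ≈ 1.4957e+12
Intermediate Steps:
x(B) = 6 - 45*B
l(m, H) = (6 + m - 45*H)/(H + m) (l(m, H) = (m + (6 - 45*H))/(H + m) = (6 + m - 45*H)/(H + m))
(-3671 - 556425)*(-2395410 - 275103) + l(-2102, 1723) = (-3671 - 556425)*(-2395410 - 275103) + (6 - 2102 - 45*1723)/(1723 - 2102) = -560096*(-2670513) + (6 - 2102 - 77535)/(-379) = 1495743649248 - 1/379*(-79631) = 1495743649248 + 79631/379 = 566886843144623/379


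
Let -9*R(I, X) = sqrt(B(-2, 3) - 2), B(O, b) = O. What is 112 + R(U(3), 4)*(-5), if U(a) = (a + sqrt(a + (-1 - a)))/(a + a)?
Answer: 112 + 10*I/9 ≈ 112.0 + 1.1111*I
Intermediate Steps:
U(a) = (I + a)/(2*a) (U(a) = (a + sqrt(-1))/((2*a)) = (a + I)*(1/(2*a)) = (I + a)*(1/(2*a)) = (I + a)/(2*a))
R(I, X) = -2*I/9 (R(I, X) = -sqrt(-2 - 2)/9 = -2*I/9)
112 + R(U(3), 4)*(-5) = 112 - 2*I/9*(-5) = 112 + 10*I/9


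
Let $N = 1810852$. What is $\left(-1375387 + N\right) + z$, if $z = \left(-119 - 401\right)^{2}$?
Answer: $705865$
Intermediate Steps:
$z = 270400$ ($z = \left(-520\right)^{2} = 270400$)
$\left(-1375387 + N\right) + z = \left(-1375387 + 1810852\right) + 270400 = 435465 + 270400 = 705865$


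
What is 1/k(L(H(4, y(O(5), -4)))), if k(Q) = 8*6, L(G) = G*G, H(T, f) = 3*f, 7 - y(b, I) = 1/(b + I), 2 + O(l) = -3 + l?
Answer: 1/48 ≈ 0.020833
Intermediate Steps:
O(l) = -5 + l (O(l) = -2 + (-3 + l) = -5 + l)
y(b, I) = 7 - 1/(I + b) (y(b, I) = 7 - 1/(b + I) = 7 - 1/(I + b))
L(G) = G²
k(Q) = 48
1/k(L(H(4, y(O(5), -4)))) = 1/48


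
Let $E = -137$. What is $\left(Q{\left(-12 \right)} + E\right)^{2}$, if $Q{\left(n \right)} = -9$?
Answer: $21316$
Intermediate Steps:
$\left(Q{\left(-12 \right)} + E\right)^{2} = \left(-9 - 137\right)^{2} = \left(-146\right)^{2} = 21316$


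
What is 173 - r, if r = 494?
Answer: -321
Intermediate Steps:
173 - r = 173 - 1*494 = 173 - 494 = -321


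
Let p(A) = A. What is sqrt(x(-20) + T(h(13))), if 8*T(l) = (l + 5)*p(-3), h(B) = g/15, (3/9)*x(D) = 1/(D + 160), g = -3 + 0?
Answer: I*sqrt(8715)/70 ≈ 1.3336*I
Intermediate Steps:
g = -3
x(D) = 3/(160 + D) (x(D) = 3/(D + 160) = 3/(160 + D))
h(B) = -1/5 (h(B) = -3/15 = -3*1/15 = -1/5)
T(l) = -15/8 - 3*l/8 (T(l) = ((l + 5)*(-3))/8 = ((5 + l)*(-3))/8 = (-15 - 3*l)/8 = -15/8 - 3*l/8)
sqrt(x(-20) + T(h(13))) = sqrt(3/(160 - 20) + (-15/8 - 3/8*(-1/5))) = sqrt(3/140 + (-15/8 + 3/40)) = sqrt(3*(1/140) - 9/5) = sqrt(3/140 - 9/5) = sqrt(-249/140) = I*sqrt(8715)/70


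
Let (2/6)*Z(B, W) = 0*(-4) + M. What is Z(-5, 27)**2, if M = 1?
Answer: 9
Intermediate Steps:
Z(B, W) = 3 (Z(B, W) = 3*(0*(-4) + 1) = 3*(0 + 1) = 3*1 = 3)
Z(-5, 27)**2 = 3**2 = 9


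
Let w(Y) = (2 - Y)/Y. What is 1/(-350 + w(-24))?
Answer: -12/4213 ≈ -0.0028483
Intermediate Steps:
w(Y) = (2 - Y)/Y
1/(-350 + w(-24)) = 1/(-350 + (2 - 1*(-24))/(-24)) = 1/(-350 - (2 + 24)/24) = 1/(-350 - 1/24*26) = 1/(-350 - 13/12) = 1/(-4213/12) = -12/4213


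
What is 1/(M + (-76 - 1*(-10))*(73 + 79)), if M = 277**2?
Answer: 1/66697 ≈ 1.4993e-5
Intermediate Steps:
M = 76729
1/(M + (-76 - 1*(-10))*(73 + 79)) = 1/(76729 + (-76 - 1*(-10))*(73 + 79)) = 1/(76729 + (-76 + 10)*152) = 1/(76729 - 66*152) = 1/(76729 - 10032) = 1/66697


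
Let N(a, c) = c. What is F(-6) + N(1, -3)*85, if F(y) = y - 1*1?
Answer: -262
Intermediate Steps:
F(y) = -1 + y (F(y) = y - 1 = -1 + y)
F(-6) + N(1, -3)*85 = (-1 - 6) - 3*85 = -7 - 255 = -262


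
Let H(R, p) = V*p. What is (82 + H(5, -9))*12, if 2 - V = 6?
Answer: 1416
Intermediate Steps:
V = -4 (V = 2 - 1*6 = 2 - 6 = -4)
H(R, p) = -4*p
(82 + H(5, -9))*12 = (82 - 4*(-9))*12 = (82 + 36)*12 = 118*12 = 1416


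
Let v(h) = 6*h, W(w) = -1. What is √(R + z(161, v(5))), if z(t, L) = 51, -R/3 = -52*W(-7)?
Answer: I*√105 ≈ 10.247*I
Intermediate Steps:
R = -156 (R = -(-156)*(-1) = -3*52 = -156)
√(R + z(161, v(5))) = √(-156 + 51) = √(-105) = I*√105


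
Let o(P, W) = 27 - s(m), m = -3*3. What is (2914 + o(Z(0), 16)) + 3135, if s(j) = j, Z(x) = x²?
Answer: 6085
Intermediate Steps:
m = -9
o(P, W) = 36 (o(P, W) = 27 - 1*(-9) = 27 + 9 = 36)
(2914 + o(Z(0), 16)) + 3135 = (2914 + 36) + 3135 = 2950 + 3135 = 6085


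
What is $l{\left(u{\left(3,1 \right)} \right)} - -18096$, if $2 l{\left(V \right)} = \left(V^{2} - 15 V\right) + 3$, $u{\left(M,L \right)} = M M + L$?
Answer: $\frac{36145}{2} \approx 18073.0$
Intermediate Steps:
$u{\left(M,L \right)} = L + M^{2}$ ($u{\left(M,L \right)} = M^{2} + L = L + M^{2}$)
$l{\left(V \right)} = \frac{3}{2} + \frac{V^{2}}{2} - \frac{15 V}{2}$ ($l{\left(V \right)} = \frac{\left(V^{2} - 15 V\right) + 3}{2} = \frac{3 + V^{2} - 15 V}{2} = \frac{3}{2} + \frac{V^{2}}{2} - \frac{15 V}{2}$)
$l{\left(u{\left(3,1 \right)} \right)} - -18096 = \left(\frac{3}{2} + \frac{\left(1 + 3^{2}\right)^{2}}{2} - \frac{15 \left(1 + 3^{2}\right)}{2}\right) - -18096 = \left(\frac{3}{2} + \frac{\left(1 + 9\right)^{2}}{2} - \frac{15 \left(1 + 9\right)}{2}\right) + 18096 = \left(\frac{3}{2} + \frac{10^{2}}{2} - 75\right) + 18096 = \left(\frac{3}{2} + \frac{1}{2} \cdot 100 - 75\right) + 18096 = \left(\frac{3}{2} + 50 - 75\right) + 18096 = - \frac{47}{2} + 18096 = \frac{36145}{2}$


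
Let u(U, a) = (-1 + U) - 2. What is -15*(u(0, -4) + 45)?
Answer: -630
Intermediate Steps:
u(U, a) = -3 + U
-15*(u(0, -4) + 45) = -15*((-3 + 0) + 45) = -15*(-3 + 45) = -15*42 = -630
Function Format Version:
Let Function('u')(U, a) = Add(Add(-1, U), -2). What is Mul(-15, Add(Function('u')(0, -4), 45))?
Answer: -630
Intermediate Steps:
Function('u')(U, a) = Add(-3, U)
Mul(-15, Add(Function('u')(0, -4), 45)) = Mul(-15, Add(Add(-3, 0), 45)) = Mul(-15, Add(-3, 45)) = Mul(-15, 42) = -630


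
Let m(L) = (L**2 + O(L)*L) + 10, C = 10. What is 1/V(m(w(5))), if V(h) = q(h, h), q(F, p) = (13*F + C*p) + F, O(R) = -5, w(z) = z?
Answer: 1/240 ≈ 0.0041667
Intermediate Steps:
q(F, p) = 10*p + 14*F (q(F, p) = (13*F + 10*p) + F = (10*p + 13*F) + F = 10*p + 14*F)
m(L) = 10 + L**2 - 5*L (m(L) = (L**2 - 5*L) + 10 = 10 + L**2 - 5*L)
V(h) = 24*h (V(h) = 10*h + 14*h = 24*h)
1/V(m(w(5))) = 1/(24*(10 + 5**2 - 5*5)) = 1/(24*(10 + 25 - 25)) = 1/(24*10) = 1/240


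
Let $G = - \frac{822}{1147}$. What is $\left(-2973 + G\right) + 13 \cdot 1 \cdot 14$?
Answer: $- \frac{3202099}{1147} \approx -2791.7$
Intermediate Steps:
$G = - \frac{822}{1147}$ ($G = \left(-822\right) \frac{1}{1147} = - \frac{822}{1147} \approx -0.71665$)
$\left(-2973 + G\right) + 13 \cdot 1 \cdot 14 = \left(-2973 - \frac{822}{1147}\right) + 13 \cdot 1 \cdot 14 = - \frac{3410853}{1147} + 13 \cdot 14 = - \frac{3410853}{1147} + 182 = - \frac{3202099}{1147}$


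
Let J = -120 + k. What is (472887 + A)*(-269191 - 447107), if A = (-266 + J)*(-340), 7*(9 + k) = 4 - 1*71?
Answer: -3060805104522/7 ≈ -4.3726e+11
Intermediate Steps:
k = -130/7 (k = -9 + (4 - 1*71)/7 = -9 + (4 - 71)/7 = -9 + (1/7)*(-67) = -9 - 67/7 = -130/7 ≈ -18.571)
J = -970/7 (J = -120 - 130/7 = -970/7 ≈ -138.57)
A = 962880/7 (A = (-266 - 970/7)*(-340) = -2832/7*(-340) = 962880/7 ≈ 1.3755e+5)
(472887 + A)*(-269191 - 447107) = (472887 + 962880/7)*(-269191 - 447107) = (4273089/7)*(-716298) = -3060805104522/7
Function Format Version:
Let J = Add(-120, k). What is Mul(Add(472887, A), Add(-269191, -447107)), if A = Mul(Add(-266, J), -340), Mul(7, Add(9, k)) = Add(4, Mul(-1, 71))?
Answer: Rational(-3060805104522, 7) ≈ -4.3726e+11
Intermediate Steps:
k = Rational(-130, 7) (k = Add(-9, Mul(Rational(1, 7), Add(4, Mul(-1, 71)))) = Add(-9, Mul(Rational(1, 7), Add(4, -71))) = Add(-9, Mul(Rational(1, 7), -67)) = Add(-9, Rational(-67, 7)) = Rational(-130, 7) ≈ -18.571)
J = Rational(-970, 7) (J = Add(-120, Rational(-130, 7)) = Rational(-970, 7) ≈ -138.57)
A = Rational(962880, 7) (A = Mul(Add(-266, Rational(-970, 7)), -340) = Mul(Rational(-2832, 7), -340) = Rational(962880, 7) ≈ 1.3755e+5)
Mul(Add(472887, A), Add(-269191, -447107)) = Mul(Add(472887, Rational(962880, 7)), Add(-269191, -447107)) = Mul(Rational(4273089, 7), -716298) = Rational(-3060805104522, 7)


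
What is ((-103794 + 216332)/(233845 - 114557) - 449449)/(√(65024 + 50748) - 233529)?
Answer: 6260183853131223/3252725982747436 + 26806879887*√28943/1626362991373718 ≈ 1.9274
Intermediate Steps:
((-103794 + 216332)/(233845 - 114557) - 449449)/(√(65024 + 50748) - 233529) = (112538/119288 - 449449)/(√115772 - 233529) = (112538*(1/119288) - 449449)/(2*√28943 - 233529) = (56269/59644 - 449449)/(-233529 + 2*√28943) = -26806879887/(59644*(-233529 + 2*√28943))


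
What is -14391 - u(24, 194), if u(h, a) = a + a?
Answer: -14779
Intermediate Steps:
u(h, a) = 2*a
-14391 - u(24, 194) = -14391 - 2*194 = -14391 - 1*388 = -14391 - 388 = -14779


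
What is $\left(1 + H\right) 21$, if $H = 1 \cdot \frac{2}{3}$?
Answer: $35$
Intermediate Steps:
$H = \frac{2}{3}$ ($H = 1 \cdot 2 \cdot \frac{1}{3} = 1 \cdot \frac{2}{3} = \frac{2}{3} \approx 0.66667$)
$\left(1 + H\right) 21 = \left(1 + \frac{2}{3}\right) 21 = \frac{5}{3} \cdot 21 = 35$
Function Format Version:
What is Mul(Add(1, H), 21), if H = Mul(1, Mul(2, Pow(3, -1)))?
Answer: 35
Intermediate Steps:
H = Rational(2, 3) (H = Mul(1, Mul(2, Rational(1, 3))) = Mul(1, Rational(2, 3)) = Rational(2, 3) ≈ 0.66667)
Mul(Add(1, H), 21) = Mul(Add(1, Rational(2, 3)), 21) = Mul(Rational(5, 3), 21) = 35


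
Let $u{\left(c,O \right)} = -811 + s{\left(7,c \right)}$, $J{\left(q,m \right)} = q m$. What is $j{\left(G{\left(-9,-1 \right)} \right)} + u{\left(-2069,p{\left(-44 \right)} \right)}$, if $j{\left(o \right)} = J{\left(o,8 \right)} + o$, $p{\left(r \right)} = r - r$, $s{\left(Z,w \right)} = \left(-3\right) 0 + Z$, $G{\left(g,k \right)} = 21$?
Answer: $-615$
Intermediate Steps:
$J{\left(q,m \right)} = m q$
$s{\left(Z,w \right)} = Z$ ($s{\left(Z,w \right)} = 0 + Z = Z$)
$p{\left(r \right)} = 0$
$j{\left(o \right)} = 9 o$ ($j{\left(o \right)} = 8 o + o = 9 o$)
$u{\left(c,O \right)} = -804$ ($u{\left(c,O \right)} = -811 + 7 = -804$)
$j{\left(G{\left(-9,-1 \right)} \right)} + u{\left(-2069,p{\left(-44 \right)} \right)} = 9 \cdot 21 - 804 = 189 - 804 = -615$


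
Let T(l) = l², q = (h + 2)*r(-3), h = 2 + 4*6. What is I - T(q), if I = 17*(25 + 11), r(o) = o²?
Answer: -62892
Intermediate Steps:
h = 26 (h = 2 + 24 = 26)
q = 252 (q = (26 + 2)*(-3)² = 28*9 = 252)
I = 612 (I = 17*36 = 612)
I - T(q) = 612 - 1*252² = 612 - 1*63504 = 612 - 63504 = -62892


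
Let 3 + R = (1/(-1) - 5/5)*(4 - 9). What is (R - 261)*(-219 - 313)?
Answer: 135128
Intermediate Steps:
R = 7 (R = -3 + (1/(-1) - 5/5)*(4 - 9) = -3 + (1*(-1) - 5*⅕)*(-5) = -3 + (-1 - 1)*(-5) = -3 - 2*(-5) = -3 + 10 = 7)
(R - 261)*(-219 - 313) = (7 - 261)*(-219 - 313) = -254*(-532) = 135128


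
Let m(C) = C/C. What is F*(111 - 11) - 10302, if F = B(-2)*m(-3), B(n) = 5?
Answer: -9802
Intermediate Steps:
m(C) = 1
F = 5 (F = 5*1 = 5)
F*(111 - 11) - 10302 = 5*(111 - 11) - 10302 = 5*100 - 10302 = 500 - 10302 = -9802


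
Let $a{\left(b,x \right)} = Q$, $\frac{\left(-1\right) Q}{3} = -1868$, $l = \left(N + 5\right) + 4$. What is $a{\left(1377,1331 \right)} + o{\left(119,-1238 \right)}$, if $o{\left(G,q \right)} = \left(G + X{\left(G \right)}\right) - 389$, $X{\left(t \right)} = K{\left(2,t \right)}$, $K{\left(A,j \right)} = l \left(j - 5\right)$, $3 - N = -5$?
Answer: $7272$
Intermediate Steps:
$N = 8$ ($N = 3 - -5 = 3 + 5 = 8$)
$l = 17$ ($l = \left(8 + 5\right) + 4 = 13 + 4 = 17$)
$K{\left(A,j \right)} = -85 + 17 j$ ($K{\left(A,j \right)} = 17 \left(j - 5\right) = 17 \left(-5 + j\right) = -85 + 17 j$)
$Q = 5604$ ($Q = \left(-3\right) \left(-1868\right) = 5604$)
$a{\left(b,x \right)} = 5604$
$X{\left(t \right)} = -85 + 17 t$
$o{\left(G,q \right)} = -474 + 18 G$ ($o{\left(G,q \right)} = \left(G + \left(-85 + 17 G\right)\right) - 389 = \left(-85 + 18 G\right) - 389 = -474 + 18 G$)
$a{\left(1377,1331 \right)} + o{\left(119,-1238 \right)} = 5604 + \left(-474 + 18 \cdot 119\right) = 5604 + \left(-474 + 2142\right) = 5604 + 1668 = 7272$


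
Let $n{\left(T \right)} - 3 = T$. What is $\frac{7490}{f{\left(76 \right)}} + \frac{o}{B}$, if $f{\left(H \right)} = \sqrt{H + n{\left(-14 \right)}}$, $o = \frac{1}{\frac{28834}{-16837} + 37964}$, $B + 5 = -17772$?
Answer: $- \frac{16837}{11362543471418} + \frac{1498 \sqrt{65}}{13} \approx 929.02$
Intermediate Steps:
$B = -17777$ ($B = -5 - 17772 = -17777$)
$o = \frac{16837}{639171034}$ ($o = \frac{1}{28834 \left(- \frac{1}{16837}\right) + 37964} = \frac{1}{- \frac{28834}{16837} + 37964} = \frac{1}{\frac{639171034}{16837}} = \frac{16837}{639171034} \approx 2.6342 \cdot 10^{-5}$)
$n{\left(T \right)} = 3 + T$
$f{\left(H \right)} = \sqrt{-11 + H}$ ($f{\left(H \right)} = \sqrt{H + \left(3 - 14\right)} = \sqrt{H - 11} = \sqrt{-11 + H}$)
$\frac{7490}{f{\left(76 \right)}} + \frac{o}{B} = \frac{7490}{\sqrt{-11 + 76}} + \frac{16837}{639171034 \left(-17777\right)} = \frac{7490}{\sqrt{65}} + \frac{16837}{639171034} \left(- \frac{1}{17777}\right) = 7490 \frac{\sqrt{65}}{65} - \frac{16837}{11362543471418} = \frac{1498 \sqrt{65}}{13} - \frac{16837}{11362543471418} = - \frac{16837}{11362543471418} + \frac{1498 \sqrt{65}}{13}$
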